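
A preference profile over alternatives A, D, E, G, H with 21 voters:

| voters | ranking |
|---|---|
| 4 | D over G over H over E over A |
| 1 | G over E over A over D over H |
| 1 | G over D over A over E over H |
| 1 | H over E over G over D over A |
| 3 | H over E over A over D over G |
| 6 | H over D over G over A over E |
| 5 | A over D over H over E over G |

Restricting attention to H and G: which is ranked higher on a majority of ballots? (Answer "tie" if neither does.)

Ballots ranking H above G: 1 + 3 + 6 + 5 = 15.
Ballots ranking G above H: 21 − 15 = 6.
H wins the head-to-head 15–6.

H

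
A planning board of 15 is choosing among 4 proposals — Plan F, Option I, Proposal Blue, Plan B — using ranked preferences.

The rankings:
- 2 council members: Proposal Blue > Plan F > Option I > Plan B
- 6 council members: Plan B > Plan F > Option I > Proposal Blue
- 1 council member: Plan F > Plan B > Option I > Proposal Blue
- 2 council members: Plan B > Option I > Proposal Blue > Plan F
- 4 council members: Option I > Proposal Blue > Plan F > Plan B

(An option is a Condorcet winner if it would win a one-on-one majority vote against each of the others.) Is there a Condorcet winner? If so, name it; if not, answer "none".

Plan B

Pairwise majorities:
Plan F vs Option I: 9 to 6, Plan F.
Plan F–Proposal Blue: Proposal Blue 8–7.
Plan F vs Plan B: Plan B wins 8–7.
Option I vs Proposal Blue: Option I preferred on 6+1+2+4 = 13 ballots; Option I wins 13–2.
Option I vs Plan B: Plan B wins 9–6.
Proposal Blue vs Plan B: Proposal Blue preferred on 2+4 = 6 ballots; Plan B wins 9–6.
Plan B wins every pairwise contest, so Plan B is the Condorcet winner.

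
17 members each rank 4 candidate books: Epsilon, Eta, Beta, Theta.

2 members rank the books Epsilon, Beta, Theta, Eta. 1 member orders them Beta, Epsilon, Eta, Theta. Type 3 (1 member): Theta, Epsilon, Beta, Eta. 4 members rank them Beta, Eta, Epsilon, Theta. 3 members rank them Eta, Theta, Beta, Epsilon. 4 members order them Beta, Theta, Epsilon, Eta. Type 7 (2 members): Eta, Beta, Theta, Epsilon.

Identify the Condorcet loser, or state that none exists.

Pairwise majorities:
Epsilon vs Eta: Eta, 9–8.
Epsilon vs Beta: Beta, 14–3.
Epsilon vs Theta: 7 to 10, Theta.
Eta vs Beta: Beta, 12–5.
Eta–Theta: Eta 10–7.
Beta vs Theta: Beta preferred on 2+1+4+4+2 = 13 ballots; Beta wins 13–4.
Epsilon is beaten in every head-to-head and is the Condorcet loser.

Epsilon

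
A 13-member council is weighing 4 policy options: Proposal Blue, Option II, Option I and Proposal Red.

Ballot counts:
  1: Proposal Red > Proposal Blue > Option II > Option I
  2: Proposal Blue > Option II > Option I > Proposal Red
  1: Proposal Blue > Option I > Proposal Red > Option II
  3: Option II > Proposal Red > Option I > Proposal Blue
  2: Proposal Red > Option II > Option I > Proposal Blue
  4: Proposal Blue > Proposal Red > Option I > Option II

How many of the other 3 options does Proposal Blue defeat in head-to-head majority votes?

Proposal Blue against each rival (13 council members):
Proposal Blue–Option II: Proposal Blue 8–5.
Proposal Blue vs Option I: Proposal Blue, 8–5.
Proposal Blue vs Proposal Red: Proposal Blue, 7–6.
Proposal Blue beats Option II, Option I, Proposal Red — 3 pairwise wins.

3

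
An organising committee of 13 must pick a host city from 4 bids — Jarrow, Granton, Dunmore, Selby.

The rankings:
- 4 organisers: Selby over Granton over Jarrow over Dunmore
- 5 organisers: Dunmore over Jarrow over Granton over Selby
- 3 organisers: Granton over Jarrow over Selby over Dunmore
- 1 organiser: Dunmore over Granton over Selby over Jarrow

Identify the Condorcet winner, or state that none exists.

Pairwise majorities:
Jarrow vs Granton: Granton wins 8–5.
Jarrow vs Dunmore: Jarrow wins 7–6.
Jarrow vs Selby: Jarrow wins 8–5.
Granton vs Dunmore: Granton wins 7–6.
Granton vs Selby: Granton wins 9–4.
Dunmore–Selby: Selby 7–6.
Granton wins every pairwise contest, so Granton is the Condorcet winner.

Granton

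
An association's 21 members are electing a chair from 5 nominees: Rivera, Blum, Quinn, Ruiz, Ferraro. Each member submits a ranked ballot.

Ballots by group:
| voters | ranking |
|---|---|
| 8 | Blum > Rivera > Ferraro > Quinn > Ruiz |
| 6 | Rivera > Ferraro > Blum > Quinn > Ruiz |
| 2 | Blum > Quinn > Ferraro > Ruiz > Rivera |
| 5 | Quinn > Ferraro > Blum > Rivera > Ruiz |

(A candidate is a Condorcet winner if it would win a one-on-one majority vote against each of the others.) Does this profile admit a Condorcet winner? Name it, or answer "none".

none

Pairwise majorities:
Rivera vs Blum: Rivera is ranked higher on 6 ballots, Blum on 15. Blum wins 15–6.
Rivera vs Quinn: Rivera is ranked higher on 8+6 = 14 ballots, Quinn on 7. Rivera wins 14–7.
Rivera vs Ruiz: Rivera is ranked higher on 8+6+5 = 19 ballots, Ruiz on 2. Rivera wins 19–2.
Rivera vs Ferraro: Rivera preferred on 8+6 = 14 ballots; Rivera wins 14–7.
Blum vs Quinn: 16 to 5, Blum.
Blum vs Ruiz: Blum preferred on 8+6+2+5 = 21 ballots; Blum wins 21–0.
Blum vs Ferraro: Blum preferred on 8+2 = 10 ballots; Ferraro wins 11–10.
Quinn vs Ruiz: 21 to 0, Quinn.
Quinn vs Ferraro: Quinn is ranked higher on 2+5 = 7 ballots, Ferraro on 14. Ferraro wins 14–7.
Ruiz vs Ferraro: 0 to 21, Ferraro.
No candidate is unbeaten: Rivera loses to Blum; Blum loses to Ferraro; Quinn loses to Rivera; Ruiz loses to Rivera; Ferraro loses to Rivera. In particular Rivera beats Ferraro beats Blum beats Rivera is a majority cycle — no Condorcet winner exists.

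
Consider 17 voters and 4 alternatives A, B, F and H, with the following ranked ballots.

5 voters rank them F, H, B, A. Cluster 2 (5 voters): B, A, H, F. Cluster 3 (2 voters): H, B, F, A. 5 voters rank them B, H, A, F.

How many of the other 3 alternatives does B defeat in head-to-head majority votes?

B against each rival (17 voters):
B–A: B 17–0.
B vs F: B is ranked higher on 5+2+5 = 12 ballots, F on 5. B wins 12–5.
B–H: B 10–7.
B beats A, F, H — 3 pairwise wins.

3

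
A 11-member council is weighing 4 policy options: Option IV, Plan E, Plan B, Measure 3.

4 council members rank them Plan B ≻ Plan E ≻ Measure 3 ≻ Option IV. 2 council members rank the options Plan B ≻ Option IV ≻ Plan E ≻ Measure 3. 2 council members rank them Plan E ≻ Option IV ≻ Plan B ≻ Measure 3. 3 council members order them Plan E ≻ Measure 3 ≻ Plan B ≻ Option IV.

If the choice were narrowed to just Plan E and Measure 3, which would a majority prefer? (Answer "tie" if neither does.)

Ballots ranking Plan E above Measure 3: 4 + 2 + 2 + 3 = 11.
Ballots ranking Measure 3 above Plan E: 11 − 11 = 0.
Plan E wins the head-to-head 11–0.

Plan E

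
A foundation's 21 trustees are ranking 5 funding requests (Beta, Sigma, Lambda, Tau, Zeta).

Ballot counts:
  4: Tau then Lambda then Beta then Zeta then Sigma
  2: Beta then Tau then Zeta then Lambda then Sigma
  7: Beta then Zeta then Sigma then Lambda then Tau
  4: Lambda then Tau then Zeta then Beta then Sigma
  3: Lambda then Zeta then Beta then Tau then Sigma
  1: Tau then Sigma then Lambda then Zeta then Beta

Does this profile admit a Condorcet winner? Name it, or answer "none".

Pairwise majorities:
Beta vs Sigma: Beta wins 20–1.
Beta vs Lambda: Lambda, 12–9.
Beta vs Tau: 2+7+3 = 12 for Beta, 9 for Tau — Beta by 12–9.
Beta vs Zeta: 13 to 8, Beta.
Sigma vs Lambda: Sigma is ranked higher on 7+1 = 8 ballots, Lambda on 13. Lambda wins 13–8.
Sigma vs Tau: 7 for Sigma, 14 for Tau — Tau by 14–7.
Sigma vs Zeta: Zeta, 20–1.
Lambda vs Tau: Lambda preferred on 7+4+3 = 14 ballots; Lambda wins 14–7.
Lambda vs Zeta: Lambda is ranked higher on 4+4+3+1 = 12 ballots, Zeta on 9. Lambda wins 12–9.
Tau–Zeta: Tau 11–10.
Lambda beats each of Beta, Sigma, Tau, Zeta — Lambda is the Condorcet winner.

Lambda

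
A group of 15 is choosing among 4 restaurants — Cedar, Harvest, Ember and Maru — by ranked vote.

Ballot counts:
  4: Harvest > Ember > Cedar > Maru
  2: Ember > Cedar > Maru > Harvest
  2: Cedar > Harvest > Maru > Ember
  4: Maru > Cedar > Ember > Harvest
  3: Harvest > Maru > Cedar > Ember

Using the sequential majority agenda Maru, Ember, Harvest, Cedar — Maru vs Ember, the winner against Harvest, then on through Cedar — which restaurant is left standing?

Cedar

Round 1: Maru vs Ember — 9–6, Maru advances.
Round 2: Maru vs Harvest — 6–9, Harvest advances.
Round 3: Harvest vs Cedar — 7–8, Cedar advances.
Cedar survives the agenda.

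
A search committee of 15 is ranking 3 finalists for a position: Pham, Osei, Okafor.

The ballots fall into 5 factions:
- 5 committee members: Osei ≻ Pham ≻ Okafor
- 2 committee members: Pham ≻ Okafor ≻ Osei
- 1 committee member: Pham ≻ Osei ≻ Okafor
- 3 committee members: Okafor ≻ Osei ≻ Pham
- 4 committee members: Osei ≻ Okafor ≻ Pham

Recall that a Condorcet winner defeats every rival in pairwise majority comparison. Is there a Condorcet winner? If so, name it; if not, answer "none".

Check each pair by majority over 15 ballots:
Pham vs Osei: 2+1 = 3 for Pham, 12 for Osei — Osei by 12–3.
Pham vs Okafor: Pham preferred on 5+2+1 = 8 ballots; Pham wins 8–7.
Osei vs Okafor: Osei preferred on 5+1+4 = 10 ballots; Osei wins 10–5.
Osei beats each of Pham, Okafor — Osei is the Condorcet winner.

Osei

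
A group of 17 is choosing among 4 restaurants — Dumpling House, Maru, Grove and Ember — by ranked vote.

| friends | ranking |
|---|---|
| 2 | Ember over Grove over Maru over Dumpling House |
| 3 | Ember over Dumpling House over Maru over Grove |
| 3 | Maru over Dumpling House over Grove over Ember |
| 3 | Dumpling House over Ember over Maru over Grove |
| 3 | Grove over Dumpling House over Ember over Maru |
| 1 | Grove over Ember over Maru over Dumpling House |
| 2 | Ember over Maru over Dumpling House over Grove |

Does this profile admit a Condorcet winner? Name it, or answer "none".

Dumpling House

Head-to-head results (17 friends):
Dumpling House vs Maru: Dumpling House, 9–8.
Dumpling House vs Grove: Dumpling House, 11–6.
Dumpling House vs Ember: Dumpling House wins 9–8.
Maru vs Grove: Maru preferred on 3+3+3+2 = 11 ballots; Maru wins 11–6.
Maru vs Ember: Ember wins 14–3.
Grove vs Ember: Ember, 10–7.
Dumpling House wins every pairwise contest, so Dumpling House is the Condorcet winner.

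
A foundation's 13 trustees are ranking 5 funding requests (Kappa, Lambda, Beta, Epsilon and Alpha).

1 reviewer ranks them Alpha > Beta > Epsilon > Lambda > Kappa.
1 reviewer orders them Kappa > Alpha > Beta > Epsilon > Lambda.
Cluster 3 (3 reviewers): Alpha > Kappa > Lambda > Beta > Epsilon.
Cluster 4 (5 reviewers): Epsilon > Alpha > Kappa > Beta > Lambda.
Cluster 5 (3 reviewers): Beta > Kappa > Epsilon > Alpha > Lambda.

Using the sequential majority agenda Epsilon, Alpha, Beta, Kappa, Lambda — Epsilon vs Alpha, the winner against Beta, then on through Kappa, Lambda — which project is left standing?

Kappa

Round 1: Epsilon vs Alpha — 8–5, Epsilon advances.
Round 2: Epsilon vs Beta — 5–8, Beta advances.
Round 3: Beta vs Kappa — 4–9, Kappa advances.
Round 4: Kappa vs Lambda — 12–1, Kappa advances.
Kappa survives the agenda.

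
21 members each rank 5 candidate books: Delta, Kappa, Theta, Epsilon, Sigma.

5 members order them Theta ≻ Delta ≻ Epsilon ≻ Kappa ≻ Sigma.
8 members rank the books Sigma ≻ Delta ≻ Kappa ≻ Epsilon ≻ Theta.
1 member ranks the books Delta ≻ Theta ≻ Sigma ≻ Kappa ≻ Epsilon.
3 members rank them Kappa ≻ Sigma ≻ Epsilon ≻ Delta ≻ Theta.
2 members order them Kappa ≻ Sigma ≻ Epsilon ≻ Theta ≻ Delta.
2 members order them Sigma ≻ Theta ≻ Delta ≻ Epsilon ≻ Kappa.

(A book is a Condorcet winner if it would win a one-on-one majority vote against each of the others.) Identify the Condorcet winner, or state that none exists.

Pairwise majorities:
Delta vs Kappa: Delta wins 16–5.
Delta vs Theta: Delta wins 12–9.
Delta–Epsilon: Delta 16–5.
Delta vs Sigma: Sigma, 15–6.
Kappa vs Theta: Kappa, 13–8.
Kappa vs Epsilon: Kappa, 14–7.
Kappa vs Sigma: Sigma, 11–10.
Theta–Epsilon: Epsilon 13–8.
Theta–Sigma: Sigma 15–6.
Epsilon–Sigma: Sigma 16–5.
Only Sigma has no losses; Sigma is the Condorcet winner.

Sigma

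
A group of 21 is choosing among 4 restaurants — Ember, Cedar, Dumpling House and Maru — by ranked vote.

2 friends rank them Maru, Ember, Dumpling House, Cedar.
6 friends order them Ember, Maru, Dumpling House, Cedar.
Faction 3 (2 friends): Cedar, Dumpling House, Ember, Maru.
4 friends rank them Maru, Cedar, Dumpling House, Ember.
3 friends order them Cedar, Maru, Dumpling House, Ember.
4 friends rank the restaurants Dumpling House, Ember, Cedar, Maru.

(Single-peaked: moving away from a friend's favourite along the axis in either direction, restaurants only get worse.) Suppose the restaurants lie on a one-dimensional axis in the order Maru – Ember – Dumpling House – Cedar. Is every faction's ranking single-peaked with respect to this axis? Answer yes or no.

Axis positions: Maru=1, Ember=2, Dumpling House=3, Cedar=4.
Faction 1 (peak Maru at position 1): ranking walks positions 1-2-3-4, expanding outward from the peak — single-peaked.
Faction 2 (peak Ember at position 2): ranking walks positions 2-1-3-4, expanding outward from the peak — single-peaked.
Faction 3 (peak Cedar at position 4): ranking walks positions 4-3-2-1, expanding outward from the peak — single-peaked.
Faction 4: ranking walks positions 1-4-3-2; Cedar is ranked above Ember even though Ember lies between Cedar and the peak Maru on the axis — preferences dip and rise again. Not single-peaked.
Faction 5: ranking walks positions 4-1-3-2; Maru is ranked above Dumpling House even though Dumpling House lies between Maru and the peak Cedar on the axis — preferences dip and rise again. Not single-peaked.
Faction 6 (peak Dumpling House at position 3): ranking walks positions 3-2-4-1, expanding outward from the peak — single-peaked.
Faction 4 violates single-peakedness, so the profile is not single-peaked on this axis.

no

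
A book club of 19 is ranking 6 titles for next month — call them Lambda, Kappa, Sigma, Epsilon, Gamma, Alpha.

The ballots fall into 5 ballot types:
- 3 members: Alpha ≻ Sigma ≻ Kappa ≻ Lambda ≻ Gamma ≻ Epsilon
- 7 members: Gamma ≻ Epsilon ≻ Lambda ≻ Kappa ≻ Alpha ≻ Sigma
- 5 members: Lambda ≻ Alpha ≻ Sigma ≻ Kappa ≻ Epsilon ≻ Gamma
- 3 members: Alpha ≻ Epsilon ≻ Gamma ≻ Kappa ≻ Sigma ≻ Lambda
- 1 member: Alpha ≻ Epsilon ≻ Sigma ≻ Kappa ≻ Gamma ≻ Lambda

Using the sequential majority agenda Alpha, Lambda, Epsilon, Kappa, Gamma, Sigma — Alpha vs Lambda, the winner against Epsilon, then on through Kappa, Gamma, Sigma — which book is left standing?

Gamma

Round 1: Alpha vs Lambda — 7–12, Lambda advances.
Round 2: Lambda vs Epsilon — 8–11, Epsilon advances.
Round 3: Epsilon vs Kappa — 11–8, Epsilon advances.
Round 4: Epsilon vs Gamma — 9–10, Gamma advances.
Round 5: Gamma vs Sigma — 10–9, Gamma advances.
The agenda winner is Gamma.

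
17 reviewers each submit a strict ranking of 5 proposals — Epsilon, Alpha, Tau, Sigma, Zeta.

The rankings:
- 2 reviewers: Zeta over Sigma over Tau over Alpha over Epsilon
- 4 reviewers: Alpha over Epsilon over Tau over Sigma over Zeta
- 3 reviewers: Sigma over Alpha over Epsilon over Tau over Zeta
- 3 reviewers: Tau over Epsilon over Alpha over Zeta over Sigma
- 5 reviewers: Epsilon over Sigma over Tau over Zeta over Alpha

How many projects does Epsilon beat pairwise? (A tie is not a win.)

Epsilon against each rival (17 reviewers):
Epsilon–Alpha: Alpha 9–8.
Epsilon vs Tau: Epsilon is ranked higher on 4+3+5 = 12 ballots, Tau on 5. Epsilon wins 12–5.
Epsilon vs Sigma: Epsilon wins 12–5.
Epsilon vs Zeta: 15 to 2, Epsilon.
Epsilon beats Tau, Sigma, Zeta; loses to Alpha — 3 pairwise wins.

3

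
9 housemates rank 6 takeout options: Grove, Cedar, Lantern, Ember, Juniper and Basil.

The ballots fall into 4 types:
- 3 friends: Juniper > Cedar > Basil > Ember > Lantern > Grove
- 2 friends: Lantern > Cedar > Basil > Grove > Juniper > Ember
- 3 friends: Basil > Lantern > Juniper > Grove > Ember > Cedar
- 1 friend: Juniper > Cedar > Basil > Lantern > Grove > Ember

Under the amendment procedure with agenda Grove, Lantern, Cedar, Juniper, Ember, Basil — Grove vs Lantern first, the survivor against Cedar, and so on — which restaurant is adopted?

Basil

Round 1: Grove vs Lantern — 0–9, Lantern advances.
Round 2: Lantern vs Cedar — 5–4, Lantern advances.
Round 3: Lantern vs Juniper — 5–4, Lantern advances.
Round 4: Lantern vs Ember — 6–3, Lantern advances.
Round 5: Lantern vs Basil — 2–7, Basil advances.
The agenda winner is Basil.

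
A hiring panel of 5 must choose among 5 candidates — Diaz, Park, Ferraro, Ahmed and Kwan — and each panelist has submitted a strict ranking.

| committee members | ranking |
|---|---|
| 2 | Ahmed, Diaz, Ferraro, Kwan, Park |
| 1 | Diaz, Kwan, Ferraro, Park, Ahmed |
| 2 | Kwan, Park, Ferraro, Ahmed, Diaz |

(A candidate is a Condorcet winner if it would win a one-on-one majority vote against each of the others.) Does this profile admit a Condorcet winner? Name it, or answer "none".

Check each pair by majority over 5 ballots:
Diaz vs Park: Diaz wins 3–2.
Diaz–Ferraro: Diaz 3–2.
Diaz vs Ahmed: Ahmed wins 4–1.
Diaz vs Kwan: Diaz wins 3–2.
Park–Ferraro: Ferraro 3–2.
Park–Ahmed: Park 3–2.
Park vs Kwan: Kwan, 5–0.
Ferraro vs Ahmed: Ferraro wins 3–2.
Ferraro–Kwan: Kwan 3–2.
Ahmed vs Kwan: Kwan wins 3–2.
Each candidate drops at least one matchup (Diaz loses to Ahmed; Park loses to Diaz; Ferraro loses to Diaz; Ahmed loses to Park; Kwan loses to Diaz); the cycle Diaz → Park → Ahmed → Diaz rules out a Condorcet winner.

none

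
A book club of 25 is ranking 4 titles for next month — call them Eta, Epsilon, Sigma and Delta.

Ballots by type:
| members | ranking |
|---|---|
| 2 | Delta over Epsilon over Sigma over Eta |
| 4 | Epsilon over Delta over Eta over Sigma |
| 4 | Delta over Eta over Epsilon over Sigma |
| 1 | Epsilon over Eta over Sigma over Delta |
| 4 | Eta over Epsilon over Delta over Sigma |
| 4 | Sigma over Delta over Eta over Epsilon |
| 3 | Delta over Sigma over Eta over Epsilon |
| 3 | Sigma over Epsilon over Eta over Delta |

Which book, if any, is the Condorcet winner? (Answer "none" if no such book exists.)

Pairwise majorities:
Eta–Epsilon: Eta 15–10.
Eta–Sigma: Eta 13–12.
Eta–Delta: Delta 17–8.
Epsilon vs Sigma: Epsilon, 15–10.
Epsilon vs Delta: Delta wins 13–12.
Sigma vs Delta: Delta, 17–8.
Only Delta has no losses; Delta is the Condorcet winner.

Delta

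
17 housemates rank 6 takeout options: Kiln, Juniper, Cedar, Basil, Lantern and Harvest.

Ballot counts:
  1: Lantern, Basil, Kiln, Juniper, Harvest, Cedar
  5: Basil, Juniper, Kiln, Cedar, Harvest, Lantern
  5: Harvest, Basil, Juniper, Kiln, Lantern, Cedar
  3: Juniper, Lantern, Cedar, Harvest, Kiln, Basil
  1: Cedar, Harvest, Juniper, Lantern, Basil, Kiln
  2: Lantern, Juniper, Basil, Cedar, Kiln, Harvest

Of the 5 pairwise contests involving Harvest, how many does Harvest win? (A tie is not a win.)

3

Harvest against each rival (17 friends):
Harvest vs Kiln: Harvest, 9–8.
Harvest vs Juniper: Harvest is ranked higher on 5+1 = 6 ballots, Juniper on 11. Juniper wins 11–6.
Harvest vs Cedar: Cedar, 11–6.
Harvest–Basil: Harvest 9–8.
Harvest vs Lantern: Harvest, 11–6.
Harvest beats Kiln, Basil, Lantern; loses to Juniper, Cedar — 3 pairwise wins.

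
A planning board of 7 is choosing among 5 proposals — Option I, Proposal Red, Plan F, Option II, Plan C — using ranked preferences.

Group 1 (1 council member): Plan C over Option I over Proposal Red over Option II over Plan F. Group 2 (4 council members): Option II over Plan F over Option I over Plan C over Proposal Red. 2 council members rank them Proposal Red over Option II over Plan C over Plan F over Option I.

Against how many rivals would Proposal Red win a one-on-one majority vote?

Proposal Red against each rival (7 council members):
Proposal Red vs Option I: Proposal Red preferred on 2 ballots; Option I wins 5–2.
Proposal Red vs Plan F: Plan F wins 4–3.
Proposal Red vs Option II: 3 to 4, Option II.
Proposal Red vs Plan C: Plan C, 5–2.
Proposal Red beats no one; loses to Option I, Plan F, Option II, Plan C — 0 pairwise wins.

0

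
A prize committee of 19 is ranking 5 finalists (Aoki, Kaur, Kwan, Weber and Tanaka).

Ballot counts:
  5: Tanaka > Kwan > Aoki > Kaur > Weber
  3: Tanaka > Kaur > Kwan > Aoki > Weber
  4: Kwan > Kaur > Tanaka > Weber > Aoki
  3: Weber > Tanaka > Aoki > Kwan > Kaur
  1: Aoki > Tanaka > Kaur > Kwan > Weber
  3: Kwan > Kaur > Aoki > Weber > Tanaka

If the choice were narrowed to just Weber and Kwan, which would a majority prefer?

Kwan

Ballots ranking Weber above Kwan: 3.
Ballots ranking Kwan above Weber: 19 − 3 = 16.
Kwan wins the head-to-head 16–3.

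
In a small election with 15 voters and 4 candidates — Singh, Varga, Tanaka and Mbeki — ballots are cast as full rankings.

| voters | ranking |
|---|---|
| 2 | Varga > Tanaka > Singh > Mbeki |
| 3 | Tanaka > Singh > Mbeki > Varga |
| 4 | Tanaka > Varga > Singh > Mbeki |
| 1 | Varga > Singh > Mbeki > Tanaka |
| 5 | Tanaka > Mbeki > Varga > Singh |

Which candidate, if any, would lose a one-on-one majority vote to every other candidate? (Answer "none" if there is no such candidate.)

Pairwise majorities:
Singh–Varga: Varga 12–3.
Singh–Tanaka: Tanaka 14–1.
Singh vs Mbeki: Singh is ranked higher on 2+3+4+1 = 10 ballots, Mbeki on 5. Singh wins 10–5.
Varga vs Tanaka: Tanaka wins 12–3.
Varga vs Mbeki: Mbeki wins 8–7.
Tanaka–Mbeki: Tanaka 14–1.
No candidate is winless: Singh beats Mbeki; Varga beats Singh; Tanaka beats Singh; Mbeki beats Varga. There is no Condorcet loser.

none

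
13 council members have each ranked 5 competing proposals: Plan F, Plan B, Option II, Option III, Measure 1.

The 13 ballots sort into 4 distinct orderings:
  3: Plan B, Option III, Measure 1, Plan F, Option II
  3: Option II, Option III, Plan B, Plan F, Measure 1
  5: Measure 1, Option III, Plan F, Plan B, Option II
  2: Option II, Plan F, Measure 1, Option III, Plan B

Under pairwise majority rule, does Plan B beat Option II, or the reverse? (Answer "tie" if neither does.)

Ballots ranking Plan B above Option II: 3 + 5 = 8.
Ballots ranking Option II above Plan B: 13 − 8 = 5.
Plan B wins the head-to-head 8–5.

Plan B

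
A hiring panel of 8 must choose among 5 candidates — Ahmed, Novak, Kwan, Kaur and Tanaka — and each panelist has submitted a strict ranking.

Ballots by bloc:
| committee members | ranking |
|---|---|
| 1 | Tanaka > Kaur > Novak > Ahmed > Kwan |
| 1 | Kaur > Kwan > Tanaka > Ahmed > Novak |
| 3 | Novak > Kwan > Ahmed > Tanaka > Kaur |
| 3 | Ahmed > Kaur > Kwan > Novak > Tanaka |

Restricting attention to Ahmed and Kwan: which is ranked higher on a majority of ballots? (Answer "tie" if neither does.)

tie

Ballots ranking Ahmed above Kwan: 1 + 3 = 4.
Ballots ranking Kwan above Ahmed: 8 − 4 = 4.
4–4: the pair ties.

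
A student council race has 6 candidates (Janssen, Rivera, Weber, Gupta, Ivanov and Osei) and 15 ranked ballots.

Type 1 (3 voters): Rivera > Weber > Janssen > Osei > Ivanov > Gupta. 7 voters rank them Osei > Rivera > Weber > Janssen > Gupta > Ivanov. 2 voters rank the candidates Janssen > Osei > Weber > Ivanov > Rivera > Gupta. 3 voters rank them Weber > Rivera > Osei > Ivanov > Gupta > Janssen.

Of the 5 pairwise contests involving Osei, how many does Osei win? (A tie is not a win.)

5

Osei against each rival (15 voters):
Osei vs Janssen: Osei is ranked higher on 7+3 = 10 ballots, Janssen on 5. Osei wins 10–5.
Osei vs Rivera: 7+2 = 9 for Osei, 6 for Rivera — Osei by 9–6.
Osei vs Weber: Osei wins 9–6.
Osei vs Gupta: Osei, 15–0.
Osei vs Ivanov: 15 to 0, Osei.
Osei beats Janssen, Rivera, Weber, Gupta, Ivanov — 5 pairwise wins.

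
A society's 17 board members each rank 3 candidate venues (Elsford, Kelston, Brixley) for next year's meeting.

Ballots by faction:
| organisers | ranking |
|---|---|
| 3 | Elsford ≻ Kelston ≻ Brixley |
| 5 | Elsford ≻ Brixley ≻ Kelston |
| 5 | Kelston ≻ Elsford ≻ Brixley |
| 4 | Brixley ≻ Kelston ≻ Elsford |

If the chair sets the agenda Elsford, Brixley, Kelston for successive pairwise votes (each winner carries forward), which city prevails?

Kelston

Round 1: Elsford vs Brixley — 13–4, Elsford advances.
Round 2: Elsford vs Kelston — 8–9, Kelston advances.
The agenda winner is Kelston.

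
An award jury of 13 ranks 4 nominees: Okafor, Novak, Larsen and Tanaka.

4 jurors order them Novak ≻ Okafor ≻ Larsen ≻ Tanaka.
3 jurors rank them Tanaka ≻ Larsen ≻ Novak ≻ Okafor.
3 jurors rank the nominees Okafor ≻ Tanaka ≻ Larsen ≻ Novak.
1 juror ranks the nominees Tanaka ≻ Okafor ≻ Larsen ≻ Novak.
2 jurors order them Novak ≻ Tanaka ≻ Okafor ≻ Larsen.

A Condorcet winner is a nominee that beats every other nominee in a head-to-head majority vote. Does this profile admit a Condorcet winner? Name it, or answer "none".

Check each pair by majority over 13 ballots:
Okafor vs Novak: Novak, 9–4.
Okafor–Larsen: Okafor 10–3.
Okafor vs Tanaka: Okafor preferred on 4+3 = 7 ballots; Okafor wins 7–6.
Novak vs Larsen: 6 to 7, Larsen.
Novak vs Tanaka: Novak is ranked higher on 4+2 = 6 ballots, Tanaka on 7. Tanaka wins 7–6.
Larsen vs Tanaka: 4 for Larsen, 9 for Tanaka — Tanaka by 9–4.
Every nominee loses at least once (Okafor loses to Novak; Novak loses to Larsen; Larsen loses to Okafor; Tanaka loses to Okafor). The majority relation contains the cycle Okafor → Larsen → Novak → Okafor, so there is no Condorcet winner.

none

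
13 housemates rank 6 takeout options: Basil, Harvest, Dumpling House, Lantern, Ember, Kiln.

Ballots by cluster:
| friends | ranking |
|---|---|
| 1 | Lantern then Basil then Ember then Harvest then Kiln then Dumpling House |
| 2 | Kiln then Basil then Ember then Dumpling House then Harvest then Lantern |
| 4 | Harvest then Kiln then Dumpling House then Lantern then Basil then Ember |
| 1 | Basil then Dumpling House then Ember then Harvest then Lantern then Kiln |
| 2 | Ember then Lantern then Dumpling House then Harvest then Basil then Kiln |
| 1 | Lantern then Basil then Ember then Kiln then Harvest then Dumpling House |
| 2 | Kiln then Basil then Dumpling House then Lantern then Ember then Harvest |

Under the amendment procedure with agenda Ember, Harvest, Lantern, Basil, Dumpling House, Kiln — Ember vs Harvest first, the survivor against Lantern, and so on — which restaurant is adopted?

Kiln

Round 1: Ember vs Harvest — 9–4, Ember advances.
Round 2: Ember vs Lantern — 5–8, Lantern advances.
Round 3: Lantern vs Basil — 8–5, Lantern advances.
Round 4: Lantern vs Dumpling House — 4–9, Dumpling House advances.
Round 5: Dumpling House vs Kiln — 3–10, Kiln advances.
Kiln survives the agenda.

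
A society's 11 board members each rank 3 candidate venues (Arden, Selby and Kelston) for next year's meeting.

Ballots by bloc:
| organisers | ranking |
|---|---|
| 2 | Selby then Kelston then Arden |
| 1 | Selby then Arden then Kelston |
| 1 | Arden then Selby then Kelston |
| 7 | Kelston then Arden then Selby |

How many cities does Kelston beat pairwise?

Kelston against each rival (11 organisers):
Kelston vs Arden: Kelston, 9–2.
Kelston vs Selby: Kelston wins 7–4.
Kelston beats Arden, Selby — 2 pairwise wins.

2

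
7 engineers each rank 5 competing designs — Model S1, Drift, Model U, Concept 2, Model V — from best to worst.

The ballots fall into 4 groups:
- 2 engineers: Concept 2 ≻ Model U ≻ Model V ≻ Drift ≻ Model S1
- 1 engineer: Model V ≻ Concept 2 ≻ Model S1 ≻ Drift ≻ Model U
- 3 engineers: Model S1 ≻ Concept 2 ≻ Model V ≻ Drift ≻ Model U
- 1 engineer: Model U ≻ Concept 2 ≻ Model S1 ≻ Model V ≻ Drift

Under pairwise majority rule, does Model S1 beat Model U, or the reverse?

Model S1

Ballots ranking Model S1 above Model U: 1 + 3 = 4.
Ballots ranking Model U above Model S1: 7 − 4 = 3.
Model S1 wins the head-to-head 4–3.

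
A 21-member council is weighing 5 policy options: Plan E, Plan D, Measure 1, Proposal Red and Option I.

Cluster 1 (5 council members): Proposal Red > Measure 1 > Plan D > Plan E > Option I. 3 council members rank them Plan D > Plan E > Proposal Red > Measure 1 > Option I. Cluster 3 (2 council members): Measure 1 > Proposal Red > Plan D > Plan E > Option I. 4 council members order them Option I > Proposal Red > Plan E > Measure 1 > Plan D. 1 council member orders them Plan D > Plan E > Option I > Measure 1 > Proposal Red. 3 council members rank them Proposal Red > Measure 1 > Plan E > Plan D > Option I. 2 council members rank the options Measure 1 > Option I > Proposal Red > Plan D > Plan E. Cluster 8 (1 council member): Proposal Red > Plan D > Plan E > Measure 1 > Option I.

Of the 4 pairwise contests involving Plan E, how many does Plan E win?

1

Plan E against each rival (21 council members):
Plan E vs Plan D: Plan D wins 14–7.
Plan E vs Measure 1: Plan E is ranked higher on 3+4+1+1 = 9 ballots, Measure 1 on 12. Measure 1 wins 12–9.
Plan E vs Proposal Red: 4 to 17, Proposal Red.
Plan E vs Option I: 5+3+2+1+3+1 = 15 for Plan E, 6 for Option I — Plan E by 15–6.
Plan E beats Option I; loses to Plan D, Measure 1, Proposal Red — 1 pairwise win.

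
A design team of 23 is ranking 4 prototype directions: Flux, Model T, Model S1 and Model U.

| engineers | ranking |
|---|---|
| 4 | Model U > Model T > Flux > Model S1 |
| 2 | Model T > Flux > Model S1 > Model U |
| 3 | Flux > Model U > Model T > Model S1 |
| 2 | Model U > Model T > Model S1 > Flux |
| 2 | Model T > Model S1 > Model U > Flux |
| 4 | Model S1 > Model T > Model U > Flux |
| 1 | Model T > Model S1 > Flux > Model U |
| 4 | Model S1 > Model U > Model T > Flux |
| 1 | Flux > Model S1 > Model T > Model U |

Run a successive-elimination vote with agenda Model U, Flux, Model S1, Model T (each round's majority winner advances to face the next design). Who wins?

Model T

Round 1: Model U vs Flux — 16–7, Model U advances.
Round 2: Model U vs Model S1 — 9–14, Model S1 advances.
Round 3: Model S1 vs Model T — 9–14, Model T advances.
Model T survives the agenda.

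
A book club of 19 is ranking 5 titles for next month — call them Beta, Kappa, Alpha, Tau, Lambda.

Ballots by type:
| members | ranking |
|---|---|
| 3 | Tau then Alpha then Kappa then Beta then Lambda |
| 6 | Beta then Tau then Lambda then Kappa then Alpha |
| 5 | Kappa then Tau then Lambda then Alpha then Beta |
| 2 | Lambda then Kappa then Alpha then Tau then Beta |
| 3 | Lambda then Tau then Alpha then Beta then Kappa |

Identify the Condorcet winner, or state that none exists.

Tau

Pairwise majorities:
Beta–Kappa: Kappa 10–9.
Beta vs Alpha: Beta is ranked higher on 6 ballots, Alpha on 13. Alpha wins 13–6.
Beta vs Tau: 6 to 13, Tau.
Beta vs Lambda: 3+6 = 9 for Beta, 10 for Lambda — Lambda by 10–9.
Kappa vs Alpha: Kappa wins 13–6.
Kappa vs Tau: Tau wins 12–7.
Kappa–Lambda: Lambda 11–8.
Alpha vs Tau: Tau, 17–2.
Alpha vs Lambda: Lambda wins 16–3.
Tau vs Lambda: 3+6+5 = 14 for Tau, 5 for Lambda — Tau by 14–5.
Only Tau has no losses; Tau is the Condorcet winner.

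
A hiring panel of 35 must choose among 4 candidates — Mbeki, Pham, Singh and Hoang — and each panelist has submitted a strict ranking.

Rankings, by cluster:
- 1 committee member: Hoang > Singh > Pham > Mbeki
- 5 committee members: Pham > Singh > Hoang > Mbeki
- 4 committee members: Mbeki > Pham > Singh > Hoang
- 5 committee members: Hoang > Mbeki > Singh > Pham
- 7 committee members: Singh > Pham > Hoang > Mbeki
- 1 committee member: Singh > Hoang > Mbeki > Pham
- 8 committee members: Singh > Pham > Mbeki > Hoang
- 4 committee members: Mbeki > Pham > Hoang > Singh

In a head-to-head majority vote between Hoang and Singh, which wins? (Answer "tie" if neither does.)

Singh

Ballots ranking Hoang above Singh: 1 + 5 + 4 = 10.
Ballots ranking Singh above Hoang: 35 − 10 = 25.
Singh wins the head-to-head 25–10.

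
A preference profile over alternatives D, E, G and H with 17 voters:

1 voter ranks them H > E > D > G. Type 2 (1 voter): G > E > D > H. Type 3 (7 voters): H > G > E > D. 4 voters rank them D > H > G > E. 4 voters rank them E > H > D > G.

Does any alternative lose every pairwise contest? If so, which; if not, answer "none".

none

Pairwise majorities:
D vs E: D is ranked higher on 4 ballots, E on 13. E wins 13–4.
D vs G: 1+4+4 = 9 for D, 8 for G — D by 9–8.
D vs H: D preferred on 1+4 = 5 ballots; H wins 12–5.
E vs G: E preferred on 1+4 = 5 ballots; G wins 12–5.
E vs H: H wins 12–5.
G–H: H 16–1.
Every alternative wins at least one matchup (D beats G; E beats D; G beats E; H beats D), so there is no Condorcet loser.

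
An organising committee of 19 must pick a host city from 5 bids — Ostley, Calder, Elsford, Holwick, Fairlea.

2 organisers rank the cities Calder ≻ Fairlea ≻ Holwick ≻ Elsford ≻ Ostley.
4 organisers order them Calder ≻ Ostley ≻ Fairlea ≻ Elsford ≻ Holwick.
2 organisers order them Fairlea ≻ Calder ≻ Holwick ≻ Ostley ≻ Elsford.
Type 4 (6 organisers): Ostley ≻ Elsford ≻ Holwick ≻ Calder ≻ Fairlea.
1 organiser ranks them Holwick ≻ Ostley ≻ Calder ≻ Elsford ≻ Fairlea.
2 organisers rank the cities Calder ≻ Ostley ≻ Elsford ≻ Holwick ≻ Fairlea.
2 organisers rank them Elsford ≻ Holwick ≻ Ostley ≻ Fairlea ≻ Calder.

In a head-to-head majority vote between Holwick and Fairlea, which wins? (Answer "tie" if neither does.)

Ballots ranking Holwick above Fairlea: 6 + 1 + 2 + 2 = 11.
Ballots ranking Fairlea above Holwick: 19 − 11 = 8.
Holwick wins the head-to-head 11–8.

Holwick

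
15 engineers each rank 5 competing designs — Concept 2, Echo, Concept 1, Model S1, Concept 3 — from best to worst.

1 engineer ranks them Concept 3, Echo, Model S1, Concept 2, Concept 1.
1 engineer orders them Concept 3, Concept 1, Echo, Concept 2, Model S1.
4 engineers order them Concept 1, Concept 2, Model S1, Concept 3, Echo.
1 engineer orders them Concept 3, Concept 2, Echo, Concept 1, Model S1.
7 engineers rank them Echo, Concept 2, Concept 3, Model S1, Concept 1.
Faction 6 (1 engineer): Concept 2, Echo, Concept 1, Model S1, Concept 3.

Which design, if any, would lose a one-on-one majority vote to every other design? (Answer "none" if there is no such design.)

Head-to-head results (15 engineers):
Concept 2–Echo: Echo 9–6.
Concept 2 vs Concept 1: Concept 2 is ranked higher on 1+1+7+1 = 10 ballots, Concept 1 on 5. Concept 2 wins 10–5.
Concept 2 vs Model S1: 14 to 1, Concept 2.
Concept 2–Concept 3: Concept 2 12–3.
Echo vs Concept 1: Echo wins 10–5.
Echo vs Model S1: Echo is ranked higher on 1+1+1+7+1 = 11 ballots, Model S1 on 4. Echo wins 11–4.
Echo vs Concept 3: Echo preferred on 7+1 = 8 ballots; Echo wins 8–7.
Concept 1 vs Model S1: Concept 1 preferred on 1+4+1+1 = 7 ballots; Model S1 wins 8–7.
Concept 1 vs Concept 3: Concept 1 preferred on 4+1 = 5 ballots; Concept 3 wins 10–5.
Model S1 vs Concept 3: Model S1 preferred on 4+1 = 5 ballots; Concept 3 wins 10–5.
Concept 1 is beaten in every head-to-head and is the Condorcet loser.

Concept 1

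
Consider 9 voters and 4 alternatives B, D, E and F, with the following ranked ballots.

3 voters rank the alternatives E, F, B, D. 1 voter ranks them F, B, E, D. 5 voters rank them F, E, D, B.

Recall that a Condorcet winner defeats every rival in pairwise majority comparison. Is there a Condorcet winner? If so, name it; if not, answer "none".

F

Head-to-head results (9 voters):
B vs D: 4 to 5, D.
B vs E: 1 to 8, E.
B vs F: B preferred on 0 ballots; F wins 9–0.
D vs E: 0 for D, 9 for E — E by 9–0.
D vs F: 0 to 9, F.
E vs F: E is ranked higher on 3 ballots, F on 6. F wins 6–3.
F wins every pairwise contest, so F is the Condorcet winner.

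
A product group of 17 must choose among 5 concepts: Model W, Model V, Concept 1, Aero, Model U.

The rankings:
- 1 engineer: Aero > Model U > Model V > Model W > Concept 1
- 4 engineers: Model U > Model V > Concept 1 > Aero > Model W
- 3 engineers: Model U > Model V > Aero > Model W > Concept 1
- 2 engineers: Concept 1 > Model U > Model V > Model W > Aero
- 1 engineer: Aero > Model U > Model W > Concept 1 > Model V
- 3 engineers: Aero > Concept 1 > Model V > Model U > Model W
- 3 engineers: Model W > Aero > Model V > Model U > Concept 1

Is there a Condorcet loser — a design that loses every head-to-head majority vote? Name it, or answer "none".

Pairwise majorities:
Model W vs Model V: Model W preferred on 1+3 = 4 ballots; Model V wins 13–4.
Model W vs Concept 1: Concept 1 wins 9–8.
Model W–Aero: Aero 12–5.
Model W vs Model U: Model W is ranked higher on 3 ballots, Model U on 14. Model U wins 14–3.
Model V–Concept 1: Model V 11–6.
Model V vs Aero: Model V, 9–8.
Model V vs Model U: 6 to 11, Model U.
Concept 1 vs Aero: Aero wins 11–6.
Concept 1–Model U: Model U 12–5.
Aero vs Model U: Aero is ranked higher on 1+1+3+3 = 8 ballots, Model U on 9. Model U wins 9–8.
Only Model W has no wins; Model W is the Condorcet loser.

Model W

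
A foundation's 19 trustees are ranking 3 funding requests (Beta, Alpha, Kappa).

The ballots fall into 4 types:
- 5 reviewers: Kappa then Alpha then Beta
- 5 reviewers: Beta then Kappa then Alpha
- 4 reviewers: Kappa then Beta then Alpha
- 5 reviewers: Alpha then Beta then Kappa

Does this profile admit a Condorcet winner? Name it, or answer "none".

Check each pair by majority over 19 ballots:
Beta vs Alpha: Beta preferred on 5+4 = 9 ballots; Alpha wins 10–9.
Beta vs Kappa: Beta is ranked higher on 5+5 = 10 ballots, Kappa on 9. Beta wins 10–9.
Alpha vs Kappa: Kappa, 14–5.
Each project drops at least one matchup (Beta loses to Alpha; Alpha loses to Kappa; Kappa loses to Beta); the cycle Beta beats Kappa beats Alpha beats Beta rules out a Condorcet winner.

none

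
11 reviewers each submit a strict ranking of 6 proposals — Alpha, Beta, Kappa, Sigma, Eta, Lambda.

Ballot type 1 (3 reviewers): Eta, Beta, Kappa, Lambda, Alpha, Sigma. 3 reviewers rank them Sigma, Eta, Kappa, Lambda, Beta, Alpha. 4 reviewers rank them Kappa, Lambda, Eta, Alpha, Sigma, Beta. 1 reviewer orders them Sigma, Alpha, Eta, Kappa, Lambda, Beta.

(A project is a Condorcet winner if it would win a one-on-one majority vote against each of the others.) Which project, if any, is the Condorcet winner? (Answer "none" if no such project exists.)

Pairwise majorities:
Alpha vs Beta: Beta, 6–5.
Alpha vs Kappa: Kappa, 10–1.
Alpha vs Sigma: Alpha wins 7–4.
Alpha vs Eta: 1 for Alpha, 10 for Eta — Eta by 10–1.
Alpha vs Lambda: Lambda wins 10–1.
Beta vs Kappa: Kappa, 8–3.
Beta vs Sigma: 3 to 8, Sigma.
Beta vs Eta: 0 for Beta, 11 for Eta — Eta by 11–0.
Beta vs Lambda: Lambda wins 8–3.
Kappa vs Sigma: Kappa wins 7–4.
Kappa–Eta: Eta 7–4.
Kappa vs Lambda: Kappa is ranked higher on 3+3+4+1 = 11 ballots, Lambda on 0. Kappa wins 11–0.
Sigma–Eta: Eta 7–4.
Sigma vs Lambda: 4 to 7, Lambda.
Eta vs Lambda: Eta wins 7–4.
Eta defeats every rival head-to-head and is the Condorcet winner.

Eta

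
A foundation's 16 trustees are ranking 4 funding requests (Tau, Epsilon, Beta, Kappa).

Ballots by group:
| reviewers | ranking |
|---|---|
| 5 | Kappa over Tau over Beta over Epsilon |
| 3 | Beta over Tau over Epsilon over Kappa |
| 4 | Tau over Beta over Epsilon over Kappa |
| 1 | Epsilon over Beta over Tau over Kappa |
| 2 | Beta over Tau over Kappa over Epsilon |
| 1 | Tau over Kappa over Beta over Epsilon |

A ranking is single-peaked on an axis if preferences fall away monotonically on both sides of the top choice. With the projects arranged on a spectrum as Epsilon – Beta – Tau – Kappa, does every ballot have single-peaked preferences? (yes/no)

Axis positions: Epsilon=1, Beta=2, Tau=3, Kappa=4.
Group 1 (peak Kappa at position 4): ranking walks positions 4-3-2-1, expanding outward from the peak — single-peaked.
Group 2 (peak Beta at position 2): ranking walks positions 2-3-1-4, expanding outward from the peak — single-peaked.
Group 3 (peak Tau at position 3): ranking walks positions 3-2-1-4, expanding outward from the peak — single-peaked.
Group 4 (peak Epsilon at position 1): ranking walks positions 1-2-3-4, expanding outward from the peak — single-peaked.
Group 5 (peak Beta at position 2): ranking walks positions 2-3-4-1, expanding outward from the peak — single-peaked.
Group 6 (peak Tau at position 3): ranking walks positions 3-4-2-1, expanding outward from the peak — single-peaked.
Every ranking is single-peaked on this axis.

yes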